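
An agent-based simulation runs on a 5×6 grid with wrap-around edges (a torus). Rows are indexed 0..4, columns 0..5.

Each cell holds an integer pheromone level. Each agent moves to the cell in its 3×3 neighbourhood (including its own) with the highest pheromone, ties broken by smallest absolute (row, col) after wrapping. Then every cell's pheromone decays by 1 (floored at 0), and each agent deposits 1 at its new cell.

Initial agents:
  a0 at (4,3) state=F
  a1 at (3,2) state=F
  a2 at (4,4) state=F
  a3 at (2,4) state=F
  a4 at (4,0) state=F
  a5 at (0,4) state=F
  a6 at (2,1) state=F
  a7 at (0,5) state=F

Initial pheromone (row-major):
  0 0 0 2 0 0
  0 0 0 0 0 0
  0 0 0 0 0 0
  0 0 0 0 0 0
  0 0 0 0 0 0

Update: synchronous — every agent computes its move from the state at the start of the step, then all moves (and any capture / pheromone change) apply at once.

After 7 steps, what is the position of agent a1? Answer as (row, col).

t=1: a0@(0,3) a1@(2,1) a2@(0,3) a3@(1,3) a4@(0,0) a5@(0,3) a6@(1,0) a7@(0,0) | pheromone: 2 0 0 4 0 0 / 1 0 0 1 0 0 / 0 1 0 0 0 0 / 0 0 0 0 0 0 / 0 0 0 0 0 0
t=2: a0@(0,3) a1@(1,0) a2@(0,3) a3@(0,3) a4@(0,0) a5@(0,3) a6@(0,0) a7@(0,0) | pheromone: 4 0 0 7 0 0 / 1 0 0 0 0 0 / 0 0 0 0 0 0 / 0 0 0 0 0 0 / 0 0 0 0 0 0
t=3: a0@(0,3) a1@(0,0) a2@(0,3) a3@(0,3) a4@(0,0) a5@(0,3) a6@(0,0) a7@(0,0) | pheromone: 7 0 0 10 0 0 / 0 0 0 0 0 0 / 0 0 0 0 0 0 / 0 0 0 0 0 0 / 0 0 0 0 0 0
t=4: a0@(0,3) a1@(0,0) a2@(0,3) a3@(0,3) a4@(0,0) a5@(0,3) a6@(0,0) a7@(0,0) | pheromone: 10 0 0 13 0 0 / 0 0 0 0 0 0 / 0 0 0 0 0 0 / 0 0 0 0 0 0 / 0 0 0 0 0 0
t=5: a0@(0,3) a1@(0,0) a2@(0,3) a3@(0,3) a4@(0,0) a5@(0,3) a6@(0,0) a7@(0,0) | pheromone: 13 0 0 16 0 0 / 0 0 0 0 0 0 / 0 0 0 0 0 0 / 0 0 0 0 0 0 / 0 0 0 0 0 0
t=6: a0@(0,3) a1@(0,0) a2@(0,3) a3@(0,3) a4@(0,0) a5@(0,3) a6@(0,0) a7@(0,0) | pheromone: 16 0 0 19 0 0 / 0 0 0 0 0 0 / 0 0 0 0 0 0 / 0 0 0 0 0 0 / 0 0 0 0 0 0
t=7: a0@(0,3) a1@(0,0) a2@(0,3) a3@(0,3) a4@(0,0) a5@(0,3) a6@(0,0) a7@(0,0) | pheromone: 19 0 0 22 0 0 / 0 0 0 0 0 0 / 0 0 0 0 0 0 / 0 0 0 0 0 0 / 0 0 0 0 0 0

(0, 0)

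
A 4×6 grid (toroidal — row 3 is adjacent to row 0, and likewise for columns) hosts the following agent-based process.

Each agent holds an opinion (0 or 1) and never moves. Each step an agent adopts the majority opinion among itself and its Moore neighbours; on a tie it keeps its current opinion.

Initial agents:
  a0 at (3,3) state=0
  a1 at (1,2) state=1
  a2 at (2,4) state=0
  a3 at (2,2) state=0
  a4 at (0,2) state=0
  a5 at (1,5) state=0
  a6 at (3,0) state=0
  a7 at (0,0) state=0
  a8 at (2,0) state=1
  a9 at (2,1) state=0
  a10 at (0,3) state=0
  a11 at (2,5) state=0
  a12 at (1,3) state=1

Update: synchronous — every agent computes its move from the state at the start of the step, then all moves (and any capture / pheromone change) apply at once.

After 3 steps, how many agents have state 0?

13

t=1: a0@(3,3):0 a1@(1,2):0 a2@(2,4):0 a3@(2,2):0 a4@(0,2):0 a5@(1,5):0 a6@(3,0):0 a7@(0,0):0 a8@(2,0):0 a9@(2,1):0 a10@(0,3):0 a11@(2,5):0 a12@(1,3):0
t=2: (unchanged — steady state)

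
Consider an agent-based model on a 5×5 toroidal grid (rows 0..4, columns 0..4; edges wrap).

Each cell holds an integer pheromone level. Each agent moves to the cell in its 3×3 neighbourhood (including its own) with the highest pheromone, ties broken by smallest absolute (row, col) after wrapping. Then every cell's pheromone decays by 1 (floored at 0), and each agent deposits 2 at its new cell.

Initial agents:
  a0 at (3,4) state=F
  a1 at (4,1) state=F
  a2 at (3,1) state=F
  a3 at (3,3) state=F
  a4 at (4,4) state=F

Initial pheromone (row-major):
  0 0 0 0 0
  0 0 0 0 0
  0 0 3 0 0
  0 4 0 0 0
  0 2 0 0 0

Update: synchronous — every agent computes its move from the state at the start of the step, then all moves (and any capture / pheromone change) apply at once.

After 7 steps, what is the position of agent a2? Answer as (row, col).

t=1: a0@(2,0) a1@(3,1) a2@(3,1) a3@(2,2) a4@(0,0) | pheromone: 2 0 0 0 0 / 0 0 0 0 0 / 2 0 4 0 0 / 0 7 0 0 0 / 0 1 0 0 0
t=2: a0@(3,1) a1@(3,1) a2@(3,1) a3@(3,1) a4@(0,0) | pheromone: 3 0 0 0 0 / 0 0 0 0 0 / 1 0 3 0 0 / 0 14 0 0 0 / 0 0 0 0 0
t=3: a0@(3,1) a1@(3,1) a2@(3,1) a3@(3,1) a4@(0,0) | pheromone: 4 0 0 0 0 / 0 0 0 0 0 / 0 0 2 0 0 / 0 21 0 0 0 / 0 0 0 0 0
t=4: a0@(3,1) a1@(3,1) a2@(3,1) a3@(3,1) a4@(0,0) | pheromone: 5 0 0 0 0 / 0 0 0 0 0 / 0 0 1 0 0 / 0 28 0 0 0 / 0 0 0 0 0
t=5: a0@(3,1) a1@(3,1) a2@(3,1) a3@(3,1) a4@(0,0) | pheromone: 6 0 0 0 0 / 0 0 0 0 0 / 0 0 0 0 0 / 0 35 0 0 0 / 0 0 0 0 0
t=6: a0@(3,1) a1@(3,1) a2@(3,1) a3@(3,1) a4@(0,0) | pheromone: 7 0 0 0 0 / 0 0 0 0 0 / 0 0 0 0 0 / 0 42 0 0 0 / 0 0 0 0 0
t=7: a0@(3,1) a1@(3,1) a2@(3,1) a3@(3,1) a4@(0,0) | pheromone: 8 0 0 0 0 / 0 0 0 0 0 / 0 0 0 0 0 / 0 49 0 0 0 / 0 0 0 0 0

(3, 1)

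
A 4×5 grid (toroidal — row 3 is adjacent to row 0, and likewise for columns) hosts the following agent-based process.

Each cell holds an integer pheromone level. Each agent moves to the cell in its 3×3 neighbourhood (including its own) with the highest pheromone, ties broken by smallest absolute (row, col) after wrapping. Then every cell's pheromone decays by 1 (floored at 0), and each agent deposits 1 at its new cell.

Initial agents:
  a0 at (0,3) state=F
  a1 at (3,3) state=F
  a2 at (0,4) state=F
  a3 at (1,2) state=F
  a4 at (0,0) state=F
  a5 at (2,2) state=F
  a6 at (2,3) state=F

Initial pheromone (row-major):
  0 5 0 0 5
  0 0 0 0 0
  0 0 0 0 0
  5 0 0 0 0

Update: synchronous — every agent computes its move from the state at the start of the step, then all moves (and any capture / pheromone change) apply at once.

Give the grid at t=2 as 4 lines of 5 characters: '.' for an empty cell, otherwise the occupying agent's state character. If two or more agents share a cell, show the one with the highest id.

.F..F
.....
.....
.....

t=1: a0@(0,4) a1@(0,4) a2@(0,4) a3@(0,1) a4@(0,1) a5@(1,1) a6@(1,2) | pheromone: 0 6 0 0 7 / 0 1 1 0 0 / 0 0 0 0 0 / 4 0 0 0 0
t=2: a0@(0,4) a1@(0,4) a2@(0,4) a3@(0,1) a4@(0,1) a5@(0,1) a6@(0,1) | pheromone: 0 9 0 0 9 / 0 0 0 0 0 / 0 0 0 0 0 / 3 0 0 0 0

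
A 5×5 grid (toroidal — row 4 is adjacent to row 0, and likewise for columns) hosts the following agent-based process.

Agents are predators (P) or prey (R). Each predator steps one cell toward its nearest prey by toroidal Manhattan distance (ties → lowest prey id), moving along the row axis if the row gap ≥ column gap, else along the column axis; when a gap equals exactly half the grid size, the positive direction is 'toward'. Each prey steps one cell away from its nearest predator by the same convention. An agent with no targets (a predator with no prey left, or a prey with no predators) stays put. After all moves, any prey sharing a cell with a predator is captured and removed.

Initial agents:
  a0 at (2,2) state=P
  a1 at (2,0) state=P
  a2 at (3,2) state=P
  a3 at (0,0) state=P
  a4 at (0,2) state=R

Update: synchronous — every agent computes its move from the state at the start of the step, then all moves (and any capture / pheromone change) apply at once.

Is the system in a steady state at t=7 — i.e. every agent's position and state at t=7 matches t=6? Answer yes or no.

yes

t=1: a0@(1,2):P a1@(1,0):P a2@(4,2):P a3@(0,1):P
t=2: (unchanged — steady state)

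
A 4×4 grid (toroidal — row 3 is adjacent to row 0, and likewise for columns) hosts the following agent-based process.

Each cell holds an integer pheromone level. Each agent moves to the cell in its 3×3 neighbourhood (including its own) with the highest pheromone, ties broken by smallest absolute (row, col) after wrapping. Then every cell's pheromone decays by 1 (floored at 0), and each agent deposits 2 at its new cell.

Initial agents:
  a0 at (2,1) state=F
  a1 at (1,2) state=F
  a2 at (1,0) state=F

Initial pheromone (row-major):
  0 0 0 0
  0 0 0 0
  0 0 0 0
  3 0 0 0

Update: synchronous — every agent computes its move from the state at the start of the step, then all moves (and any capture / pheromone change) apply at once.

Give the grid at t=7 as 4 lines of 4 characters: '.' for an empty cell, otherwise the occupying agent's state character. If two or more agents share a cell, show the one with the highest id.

....
....
....
F...

t=1: a0@(3,0) a1@(0,1) a2@(0,0) | pheromone: 2 2 0 0 / 0 0 0 0 / 0 0 0 0 / 4 0 0 0
t=2: a0@(3,0) a1@(3,0) a2@(3,0) | pheromone: 1 1 0 0 / 0 0 0 0 / 0 0 0 0 / 9 0 0 0
t=3: a0@(3,0) a1@(3,0) a2@(3,0) | pheromone: 0 0 0 0 / 0 0 0 0 / 0 0 0 0 / 14 0 0 0
t=4: a0@(3,0) a1@(3,0) a2@(3,0) | pheromone: 0 0 0 0 / 0 0 0 0 / 0 0 0 0 / 19 0 0 0
t=5: a0@(3,0) a1@(3,0) a2@(3,0) | pheromone: 0 0 0 0 / 0 0 0 0 / 0 0 0 0 / 24 0 0 0
t=6: a0@(3,0) a1@(3,0) a2@(3,0) | pheromone: 0 0 0 0 / 0 0 0 0 / 0 0 0 0 / 29 0 0 0
t=7: a0@(3,0) a1@(3,0) a2@(3,0) | pheromone: 0 0 0 0 / 0 0 0 0 / 0 0 0 0 / 34 0 0 0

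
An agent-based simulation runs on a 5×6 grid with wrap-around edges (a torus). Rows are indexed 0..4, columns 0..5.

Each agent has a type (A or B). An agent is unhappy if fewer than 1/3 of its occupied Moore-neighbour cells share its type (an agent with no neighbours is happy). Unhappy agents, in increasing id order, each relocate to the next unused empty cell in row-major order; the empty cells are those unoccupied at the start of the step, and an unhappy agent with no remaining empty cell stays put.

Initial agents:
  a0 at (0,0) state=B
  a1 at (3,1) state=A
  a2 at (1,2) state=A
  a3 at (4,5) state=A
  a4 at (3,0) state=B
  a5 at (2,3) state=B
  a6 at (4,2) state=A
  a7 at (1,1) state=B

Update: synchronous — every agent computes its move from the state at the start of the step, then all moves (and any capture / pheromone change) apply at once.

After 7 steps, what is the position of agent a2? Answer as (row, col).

(0, 1)

t=1: a0@(0,0):B a1@(3,1):A a2@(0,1):A a3@(0,2):A a4@(0,3):B a5@(0,4):B a6@(4,2):A a7@(1,1):B
t=2: (unchanged — steady state)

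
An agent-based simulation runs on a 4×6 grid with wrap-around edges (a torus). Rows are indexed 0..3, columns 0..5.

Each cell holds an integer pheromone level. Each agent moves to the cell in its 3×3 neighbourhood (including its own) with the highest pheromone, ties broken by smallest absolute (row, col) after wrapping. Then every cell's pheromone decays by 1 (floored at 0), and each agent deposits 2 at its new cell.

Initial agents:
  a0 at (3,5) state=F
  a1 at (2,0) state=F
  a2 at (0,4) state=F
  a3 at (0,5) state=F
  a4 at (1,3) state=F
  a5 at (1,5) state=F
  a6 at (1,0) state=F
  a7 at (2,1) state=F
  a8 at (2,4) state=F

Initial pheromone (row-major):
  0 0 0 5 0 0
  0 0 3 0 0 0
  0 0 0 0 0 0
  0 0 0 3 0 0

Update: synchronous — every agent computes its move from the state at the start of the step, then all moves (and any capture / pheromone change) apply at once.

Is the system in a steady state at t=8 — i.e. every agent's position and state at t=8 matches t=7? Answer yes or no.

t=1: a0@(0,0) a1@(1,0) a2@(0,3) a3@(0,0) a4@(0,3) a5@(0,0) a6@(0,0) a7@(1,2) a8@(3,3) | pheromone: 8 0 0 8 0 0 / 2 0 4 0 0 0 / 0 0 0 0 0 0 / 0 0 0 4 0 0
t=2: a0@(0,0) a1@(0,0) a2@(0,3) a3@(0,0) a4@(0,3) a5@(0,0) a6@(0,0) a7@(0,3) a8@(0,3) | pheromone: 17 0 0 15 0 0 / 1 0 3 0 0 0 / 0 0 0 0 0 0 / 0 0 0 3 0 0
t=3: a0@(0,0) a1@(0,0) a2@(0,3) a3@(0,0) a4@(0,3) a5@(0,0) a6@(0,0) a7@(0,3) a8@(0,3) | pheromone: 26 0 0 22 0 0 / 0 0 2 0 0 0 / 0 0 0 0 0 0 / 0 0 0 2 0 0
t=4: a0@(0,0) a1@(0,0) a2@(0,3) a3@(0,0) a4@(0,3) a5@(0,0) a6@(0,0) a7@(0,3) a8@(0,3) | pheromone: 35 0 0 29 0 0 / 0 0 1 0 0 0 / 0 0 0 0 0 0 / 0 0 0 1 0 0
t=5: a0@(0,0) a1@(0,0) a2@(0,3) a3@(0,0) a4@(0,3) a5@(0,0) a6@(0,0) a7@(0,3) a8@(0,3) | pheromone: 44 0 0 36 0 0 / 0 0 0 0 0 0 / 0 0 0 0 0 0 / 0 0 0 0 0 0
t=6: a0@(0,0) a1@(0,0) a2@(0,3) a3@(0,0) a4@(0,3) a5@(0,0) a6@(0,0) a7@(0,3) a8@(0,3) | pheromone: 53 0 0 43 0 0 / 0 0 0 0 0 0 / 0 0 0 0 0 0 / 0 0 0 0 0 0
t=7: a0@(0,0) a1@(0,0) a2@(0,3) a3@(0,0) a4@(0,3) a5@(0,0) a6@(0,0) a7@(0,3) a8@(0,3) | pheromone: 62 0 0 50 0 0 / 0 0 0 0 0 0 / 0 0 0 0 0 0 / 0 0 0 0 0 0
t=8: a0@(0,0) a1@(0,0) a2@(0,3) a3@(0,0) a4@(0,3) a5@(0,0) a6@(0,0) a7@(0,3) a8@(0,3) | pheromone: 71 0 0 57 0 0 / 0 0 0 0 0 0 / 0 0 0 0 0 0 / 0 0 0 0 0 0

yes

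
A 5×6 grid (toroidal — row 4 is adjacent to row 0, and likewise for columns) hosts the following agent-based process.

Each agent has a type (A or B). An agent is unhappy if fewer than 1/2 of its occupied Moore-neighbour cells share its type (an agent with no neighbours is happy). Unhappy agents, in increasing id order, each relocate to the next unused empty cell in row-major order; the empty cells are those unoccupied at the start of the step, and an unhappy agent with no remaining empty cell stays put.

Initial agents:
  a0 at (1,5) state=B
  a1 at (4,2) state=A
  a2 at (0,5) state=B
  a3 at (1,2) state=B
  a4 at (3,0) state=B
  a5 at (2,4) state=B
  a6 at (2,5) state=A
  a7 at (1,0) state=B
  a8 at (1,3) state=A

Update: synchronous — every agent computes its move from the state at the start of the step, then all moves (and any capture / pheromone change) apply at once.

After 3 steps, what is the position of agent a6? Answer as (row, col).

t=1: a0@(1,5):B a1@(4,2):A a2@(0,5):B a3@(0,0):B a4@(0,1):B a5@(0,2):B a6@(0,3):A a7@(1,0):B a8@(0,4):A
t=2: a0@(1,5):B a1@(1,1):A a2@(0,5):B a3@(0,0):B a4@(0,1):B a5@(1,2):B a6@(0,3):A a7@(1,0):B a8@(1,3):A
t=3: a0@(1,5):B a1@(0,2):A a2@(0,5):B a3@(0,0):B a4@(0,1):B a5@(0,4):B a6@(0,3):A a7@(1,0):B a8@(1,3):A

(0, 3)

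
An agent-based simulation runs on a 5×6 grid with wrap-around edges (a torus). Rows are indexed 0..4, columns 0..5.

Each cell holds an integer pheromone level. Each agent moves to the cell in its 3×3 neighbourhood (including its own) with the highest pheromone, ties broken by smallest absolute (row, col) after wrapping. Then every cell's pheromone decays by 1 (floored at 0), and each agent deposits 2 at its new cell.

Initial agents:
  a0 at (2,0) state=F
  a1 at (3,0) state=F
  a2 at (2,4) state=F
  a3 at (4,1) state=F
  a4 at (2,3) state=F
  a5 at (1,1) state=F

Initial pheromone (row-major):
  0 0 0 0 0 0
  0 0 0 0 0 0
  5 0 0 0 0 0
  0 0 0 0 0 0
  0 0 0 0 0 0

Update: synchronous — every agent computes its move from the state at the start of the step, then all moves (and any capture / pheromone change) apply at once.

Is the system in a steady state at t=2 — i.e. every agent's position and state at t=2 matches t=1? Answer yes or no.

t=1: a0@(2,0) a1@(2,0) a2@(1,3) a3@(0,0) a4@(1,2) a5@(2,0) | pheromone: 2 0 0 0 0 0 / 0 0 2 2 0 0 / 10 0 0 0 0 0 / 0 0 0 0 0 0 / 0 0 0 0 0 0
t=2: a0@(2,0) a1@(2,0) a2@(1,2) a3@(0,0) a4@(1,2) a5@(2,0) | pheromone: 3 0 0 0 0 0 / 0 0 5 1 0 0 / 15 0 0 0 0 0 / 0 0 0 0 0 0 / 0 0 0 0 0 0

no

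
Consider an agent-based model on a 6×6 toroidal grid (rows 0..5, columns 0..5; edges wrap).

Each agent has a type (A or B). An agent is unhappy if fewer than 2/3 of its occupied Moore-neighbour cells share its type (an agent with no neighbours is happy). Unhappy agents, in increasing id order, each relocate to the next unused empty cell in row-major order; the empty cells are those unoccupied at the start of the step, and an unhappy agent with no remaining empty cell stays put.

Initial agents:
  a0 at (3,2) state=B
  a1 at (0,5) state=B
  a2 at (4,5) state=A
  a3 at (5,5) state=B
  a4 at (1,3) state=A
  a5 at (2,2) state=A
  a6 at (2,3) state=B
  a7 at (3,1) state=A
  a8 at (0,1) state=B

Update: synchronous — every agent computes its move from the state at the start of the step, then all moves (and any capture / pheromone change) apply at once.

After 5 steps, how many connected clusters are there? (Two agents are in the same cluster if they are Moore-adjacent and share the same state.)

t=1: a0@(0,0):B a1@(0,5):B a2@(0,2):A a3@(0,3):B a4@(0,4):A a5@(1,0):A a6@(1,1):B a7@(1,2):A a8@(0,1):B
t=2: a0@(0,0):B a1@(1,3):B a2@(1,4):A a3@(1,5):B a4@(2,0):A a5@(2,1):A a6@(2,2):B a7@(2,3):A a8@(2,4):B
t=3: a0@(0,0):B a1@(0,1):B a2@(0,2):A a3@(0,3):B a4@(0,4):A a5@(0,5):A a6@(1,0):B a7@(1,1):A a8@(1,2):B
t=4: a0@(1,3):B a1@(1,4):B a2@(1,5):A a3@(2,0):B a4@(2,1):A a5@(2,2):A a6@(2,3):B a7@(2,4):A a8@(2,5):B
t=5: a0@(0,0):B a1@(0,1):B a2@(0,2):A a3@(0,3):B a4@(0,4):A a5@(0,5):A a6@(1,0):B a7@(1,1):A a8@(1,2):B

3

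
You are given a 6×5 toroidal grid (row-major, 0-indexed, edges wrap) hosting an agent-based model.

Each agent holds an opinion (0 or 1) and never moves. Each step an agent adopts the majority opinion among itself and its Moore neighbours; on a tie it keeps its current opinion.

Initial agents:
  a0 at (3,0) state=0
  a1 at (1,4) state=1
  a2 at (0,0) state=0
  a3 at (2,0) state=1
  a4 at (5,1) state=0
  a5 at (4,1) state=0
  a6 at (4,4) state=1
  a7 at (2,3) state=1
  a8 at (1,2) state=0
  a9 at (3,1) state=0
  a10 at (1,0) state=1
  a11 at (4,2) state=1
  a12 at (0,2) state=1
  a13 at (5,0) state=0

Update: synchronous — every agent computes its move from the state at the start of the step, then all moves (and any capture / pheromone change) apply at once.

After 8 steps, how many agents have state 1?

5

t=1: a0@(3,0):0 a1@(1,4):1 a2@(0,0):0 a3@(2,0):1 a4@(5,1):0 a5@(4,1):0 a6@(4,4):0 a7@(2,3):1 a8@(1,2):1 a9@(3,1):0 a10@(1,0):1 a11@(4,2):0 a12@(0,2):0 a13@(5,0):0
t=2: (unchanged — steady state)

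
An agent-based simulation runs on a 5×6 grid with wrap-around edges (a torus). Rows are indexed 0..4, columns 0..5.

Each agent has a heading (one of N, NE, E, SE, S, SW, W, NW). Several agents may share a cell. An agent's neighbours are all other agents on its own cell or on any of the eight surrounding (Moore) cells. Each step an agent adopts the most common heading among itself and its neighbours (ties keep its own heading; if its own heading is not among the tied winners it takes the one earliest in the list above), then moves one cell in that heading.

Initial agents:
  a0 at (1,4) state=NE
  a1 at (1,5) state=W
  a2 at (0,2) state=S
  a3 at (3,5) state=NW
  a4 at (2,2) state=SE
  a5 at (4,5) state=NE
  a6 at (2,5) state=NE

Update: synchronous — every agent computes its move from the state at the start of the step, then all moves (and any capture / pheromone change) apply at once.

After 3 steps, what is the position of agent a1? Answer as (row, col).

t=1: a0@(0,5):NE a1@(0,0):NE a2@(1,2):S a3@(2,0):NE a4@(3,3):SE a5@(3,0):NE a6@(1,0):NE
t=2: a0@(4,0):NE a1@(4,1):NE a2@(2,2):S a3@(1,1):NE a4@(4,4):SE a5@(2,1):NE a6@(0,1):NE
t=3: a0@(3,1):NE a1@(3,2):NE a2@(1,3):NE a3@(0,2):NE a4@(0,5):SE a5@(1,2):NE a6@(4,2):NE

(3, 2)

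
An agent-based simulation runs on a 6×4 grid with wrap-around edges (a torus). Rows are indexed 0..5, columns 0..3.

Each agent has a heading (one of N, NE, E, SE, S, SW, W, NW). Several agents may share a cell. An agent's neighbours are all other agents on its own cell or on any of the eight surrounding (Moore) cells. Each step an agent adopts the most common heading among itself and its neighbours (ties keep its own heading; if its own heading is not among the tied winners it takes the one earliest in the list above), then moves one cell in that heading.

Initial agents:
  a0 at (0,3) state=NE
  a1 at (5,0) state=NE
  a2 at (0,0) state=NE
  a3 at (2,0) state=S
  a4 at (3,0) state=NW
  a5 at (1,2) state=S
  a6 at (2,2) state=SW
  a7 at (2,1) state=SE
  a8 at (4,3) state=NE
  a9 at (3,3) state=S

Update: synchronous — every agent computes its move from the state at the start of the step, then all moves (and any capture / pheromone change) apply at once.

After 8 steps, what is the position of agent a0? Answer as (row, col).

(4, 1)

t=1: a0@(5,0):NE a1@(4,1):NE a2@(5,1):NE a3@(3,0):S a4@(4,0):S a5@(2,2):S a6@(3,2):S a7@(3,1):S a8@(3,0):NE a9@(4,3):S
t=2: a0@(4,1):NE a1@(3,2):NE a2@(4,2):NE a3@(4,0):S a4@(5,0):S a5@(3,2):S a6@(4,2):S a7@(4,1):S a8@(4,0):S a9@(5,3):S
t=3: a0@(5,1):S a1@(2,3):NE a2@(5,2):S a3@(5,0):S a4@(0,0):S a5@(4,2):S a6@(5,2):S a7@(5,1):S a8@(5,0):S a9@(0,3):S
t=4: a0@(0,1):S a1@(1,0):NE a2@(0,2):S a3@(0,0):S a4@(1,0):S a5@(5,2):S a6@(0,2):S a7@(0,1):S a8@(0,0):S a9@(1,3):S
t=5: a0@(1,1):S a1@(2,0):S a2@(1,2):S a3@(1,0):S a4@(2,0):S a5@(0,2):S a6@(1,2):S a7@(1,1):S a8@(1,0):S a9@(2,3):S
t=6: a0@(2,1):S a1@(3,0):S a2@(2,2):S a3@(2,0):S a4@(3,0):S a5@(1,2):S a6@(2,2):S a7@(2,1):S a8@(2,0):S a9@(3,3):S
t=7: a0@(3,1):S a1@(4,0):S a2@(3,2):S a3@(3,0):S a4@(4,0):S a5@(2,2):S a6@(3,2):S a7@(3,1):S a8@(3,0):S a9@(4,3):S
t=8: a0@(4,1):S a1@(5,0):S a2@(4,2):S a3@(4,0):S a4@(5,0):S a5@(3,2):S a6@(4,2):S a7@(4,1):S a8@(4,0):S a9@(5,3):S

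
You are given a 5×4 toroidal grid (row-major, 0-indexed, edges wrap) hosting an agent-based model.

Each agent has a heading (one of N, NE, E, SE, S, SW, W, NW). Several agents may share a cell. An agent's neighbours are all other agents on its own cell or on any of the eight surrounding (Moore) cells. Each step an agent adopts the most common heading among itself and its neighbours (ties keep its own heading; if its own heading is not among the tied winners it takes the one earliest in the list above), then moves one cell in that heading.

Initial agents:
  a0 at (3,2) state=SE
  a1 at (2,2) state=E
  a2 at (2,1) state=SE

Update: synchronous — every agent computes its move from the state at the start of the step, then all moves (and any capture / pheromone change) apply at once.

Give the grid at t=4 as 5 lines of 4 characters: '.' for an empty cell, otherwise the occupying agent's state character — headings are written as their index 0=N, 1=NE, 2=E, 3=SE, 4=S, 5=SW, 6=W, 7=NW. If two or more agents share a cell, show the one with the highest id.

t=1: a0@(4,3):SE a1@(3,3):SE a2@(3,2):SE
t=2: a0@(0,0):SE a1@(4,0):SE a2@(4,3):SE
t=3: a0@(1,1):SE a1@(0,1):SE a2@(0,0):SE
t=4: a0@(2,2):SE a1@(1,2):SE a2@(1,1):SE

....
.33.
..3.
....
....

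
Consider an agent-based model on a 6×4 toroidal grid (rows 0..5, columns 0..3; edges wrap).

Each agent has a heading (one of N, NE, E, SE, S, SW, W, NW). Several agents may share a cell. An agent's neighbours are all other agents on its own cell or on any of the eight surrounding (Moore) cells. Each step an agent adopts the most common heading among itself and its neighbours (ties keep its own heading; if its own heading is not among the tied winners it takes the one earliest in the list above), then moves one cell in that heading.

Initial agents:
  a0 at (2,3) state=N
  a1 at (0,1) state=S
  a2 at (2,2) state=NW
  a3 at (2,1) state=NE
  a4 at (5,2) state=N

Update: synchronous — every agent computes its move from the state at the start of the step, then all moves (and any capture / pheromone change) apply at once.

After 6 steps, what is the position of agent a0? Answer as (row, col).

(2, 3)

t=1: a0@(1,3):N a1@(1,1):S a2@(1,1):NW a3@(1,2):NE a4@(4,2):N
t=2: a0@(0,3):N a1@(2,1):S a2@(0,0):NW a3@(0,3):NE a4@(3,2):N
t=3: a0@(5,3):N a1@(3,1):S a2@(5,3):NW a3@(5,0):NE a4@(2,2):N
t=4: a0@(4,3):N a1@(4,1):S a2@(4,2):NW a3@(4,1):NE a4@(1,2):N
t=5: a0@(3,3):N a1@(5,1):S a2@(3,1):NW a3@(3,2):NE a4@(0,2):N
t=6: a0@(2,3):N a1@(0,1):S a2@(2,0):NW a3@(2,3):NE a4@(5,2):N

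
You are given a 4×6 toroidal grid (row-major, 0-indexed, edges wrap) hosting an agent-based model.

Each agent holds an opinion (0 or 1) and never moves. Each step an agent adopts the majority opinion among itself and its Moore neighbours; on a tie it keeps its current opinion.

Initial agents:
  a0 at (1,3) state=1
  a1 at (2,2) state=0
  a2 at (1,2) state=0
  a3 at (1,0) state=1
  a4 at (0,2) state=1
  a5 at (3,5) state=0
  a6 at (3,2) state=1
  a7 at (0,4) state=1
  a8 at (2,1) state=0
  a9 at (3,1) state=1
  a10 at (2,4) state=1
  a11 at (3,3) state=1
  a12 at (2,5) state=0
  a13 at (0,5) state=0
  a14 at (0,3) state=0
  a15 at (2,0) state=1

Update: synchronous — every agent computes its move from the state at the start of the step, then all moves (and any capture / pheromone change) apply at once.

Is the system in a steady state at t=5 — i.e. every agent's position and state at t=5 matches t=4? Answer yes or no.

yes

t=1: a0@(1,3):1 a1@(2,2):1 a2@(1,2):0 a3@(1,0):0 a4@(0,2):1 a5@(3,5):0 a6@(3,2):1 a7@(0,4):1 a8@(2,1):1 a9@(3,1):1 a10@(2,4):1 a11@(3,3):1 a12@(2,5):1 a13@(0,5):0 a14@(0,3):1 a15@(2,0):1
t=2: a0@(1,3):1 a1@(2,2):1 a2@(1,2):1 a3@(1,0):1 a4@(0,2):1 a5@(3,5):1 a6@(3,2):1 a7@(0,4):1 a8@(2,1):1 a9@(3,1):1 a10@(2,4):1 a11@(3,3):1 a12@(2,5):1 a13@(0,5):0 a14@(0,3):1 a15@(2,0):1
t=3: a0@(1,3):1 a1@(2,2):1 a2@(1,2):1 a3@(1,0):1 a4@(0,2):1 a5@(3,5):1 a6@(3,2):1 a7@(0,4):1 a8@(2,1):1 a9@(3,1):1 a10@(2,4):1 a11@(3,3):1 a12@(2,5):1 a13@(0,5):1 a14@(0,3):1 a15@(2,0):1
t=4: (unchanged — steady state)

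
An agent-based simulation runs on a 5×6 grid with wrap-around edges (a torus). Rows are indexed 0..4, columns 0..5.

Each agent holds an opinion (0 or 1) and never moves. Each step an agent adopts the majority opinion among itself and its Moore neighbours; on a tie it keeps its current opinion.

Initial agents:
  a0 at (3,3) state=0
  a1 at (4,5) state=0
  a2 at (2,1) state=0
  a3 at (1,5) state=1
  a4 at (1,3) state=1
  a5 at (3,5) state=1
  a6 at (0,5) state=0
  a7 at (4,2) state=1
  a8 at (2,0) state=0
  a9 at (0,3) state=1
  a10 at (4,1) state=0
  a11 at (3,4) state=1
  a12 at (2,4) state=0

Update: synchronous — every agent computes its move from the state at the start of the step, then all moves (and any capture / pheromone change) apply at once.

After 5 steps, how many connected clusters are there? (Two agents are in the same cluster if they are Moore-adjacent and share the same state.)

t=1: a0@(3,3):0 a1@(4,5):0 a2@(2,1):0 a3@(1,5):0 a4@(1,3):1 a5@(3,5):0 a6@(0,5):0 a7@(4,2):1 a8@(2,0):0 a9@(0,3):1 a10@(4,1):0 a11@(3,4):0 a12@(2,4):1
t=2: a0@(3,3):0 a1@(4,5):0 a2@(2,1):0 a3@(1,5):0 a4@(1,3):1 a5@(3,5):0 a6@(0,5):0 a7@(4,2):1 a8@(2,0):0 a9@(0,3):1 a10@(4,1):0 a11@(3,4):0 a12@(2,4):0
t=3: (unchanged — steady state)

3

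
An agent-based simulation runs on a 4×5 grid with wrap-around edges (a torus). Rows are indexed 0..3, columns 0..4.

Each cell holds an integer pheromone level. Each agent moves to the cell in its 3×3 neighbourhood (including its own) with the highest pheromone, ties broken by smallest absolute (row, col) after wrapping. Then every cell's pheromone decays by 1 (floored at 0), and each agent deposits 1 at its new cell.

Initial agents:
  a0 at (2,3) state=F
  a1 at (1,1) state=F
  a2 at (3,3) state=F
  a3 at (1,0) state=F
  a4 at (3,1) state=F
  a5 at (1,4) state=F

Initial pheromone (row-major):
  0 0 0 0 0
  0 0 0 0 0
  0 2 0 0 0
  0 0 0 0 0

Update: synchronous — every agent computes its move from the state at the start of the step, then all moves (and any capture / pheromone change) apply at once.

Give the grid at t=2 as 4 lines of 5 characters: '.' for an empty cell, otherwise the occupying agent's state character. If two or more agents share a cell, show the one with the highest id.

F.F..
.....
.F...
.....

t=1: a0@(1,2) a1@(2,1) a2@(0,2) a3@(2,1) a4@(2,1) a5@(0,0) | pheromone: 1 0 1 0 0 / 0 0 1 0 0 / 0 4 0 0 0 / 0 0 0 0 0
t=2: a0@(2,1) a1@(2,1) a2@(0,2) a3@(2,1) a4@(2,1) a5@(0,0) | pheromone: 1 0 1 0 0 / 0 0 0 0 0 / 0 7 0 0 0 / 0 0 0 0 0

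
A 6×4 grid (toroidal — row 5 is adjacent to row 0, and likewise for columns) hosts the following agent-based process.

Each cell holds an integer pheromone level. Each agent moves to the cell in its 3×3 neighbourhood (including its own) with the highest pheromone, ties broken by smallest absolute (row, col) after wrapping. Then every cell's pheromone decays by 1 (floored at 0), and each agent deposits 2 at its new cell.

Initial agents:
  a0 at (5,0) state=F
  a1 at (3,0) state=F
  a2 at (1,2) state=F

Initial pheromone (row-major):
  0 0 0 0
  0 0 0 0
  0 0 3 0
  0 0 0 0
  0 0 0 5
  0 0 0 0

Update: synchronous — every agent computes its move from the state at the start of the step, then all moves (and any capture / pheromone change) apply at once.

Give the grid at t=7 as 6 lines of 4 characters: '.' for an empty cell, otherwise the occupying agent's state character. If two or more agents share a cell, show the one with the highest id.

....
....
..F.
....
...F
....

t=1: a0@(4,3) a1@(4,3) a2@(2,2) | pheromone: 0 0 0 0 / 0 0 0 0 / 0 0 4 0 / 0 0 0 0 / 0 0 0 8 / 0 0 0 0
t=2: a0@(4,3) a1@(4,3) a2@(2,2) | pheromone: 0 0 0 0 / 0 0 0 0 / 0 0 5 0 / 0 0 0 0 / 0 0 0 11 / 0 0 0 0
t=3: a0@(4,3) a1@(4,3) a2@(2,2) | pheromone: 0 0 0 0 / 0 0 0 0 / 0 0 6 0 / 0 0 0 0 / 0 0 0 14 / 0 0 0 0
t=4: a0@(4,3) a1@(4,3) a2@(2,2) | pheromone: 0 0 0 0 / 0 0 0 0 / 0 0 7 0 / 0 0 0 0 / 0 0 0 17 / 0 0 0 0
t=5: a0@(4,3) a1@(4,3) a2@(2,2) | pheromone: 0 0 0 0 / 0 0 0 0 / 0 0 8 0 / 0 0 0 0 / 0 0 0 20 / 0 0 0 0
t=6: a0@(4,3) a1@(4,3) a2@(2,2) | pheromone: 0 0 0 0 / 0 0 0 0 / 0 0 9 0 / 0 0 0 0 / 0 0 0 23 / 0 0 0 0
t=7: a0@(4,3) a1@(4,3) a2@(2,2) | pheromone: 0 0 0 0 / 0 0 0 0 / 0 0 10 0 / 0 0 0 0 / 0 0 0 26 / 0 0 0 0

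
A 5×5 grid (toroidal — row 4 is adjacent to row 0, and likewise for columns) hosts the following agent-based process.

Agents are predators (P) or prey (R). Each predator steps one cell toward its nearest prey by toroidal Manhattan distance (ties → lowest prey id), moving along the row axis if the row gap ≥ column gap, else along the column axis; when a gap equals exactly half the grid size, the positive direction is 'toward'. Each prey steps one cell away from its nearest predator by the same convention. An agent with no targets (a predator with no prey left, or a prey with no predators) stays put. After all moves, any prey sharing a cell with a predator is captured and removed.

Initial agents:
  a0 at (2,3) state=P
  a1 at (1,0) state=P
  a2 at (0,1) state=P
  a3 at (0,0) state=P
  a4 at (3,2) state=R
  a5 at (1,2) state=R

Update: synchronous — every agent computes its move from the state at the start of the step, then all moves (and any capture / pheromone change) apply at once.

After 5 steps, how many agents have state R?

1

t=1: a0@(3,3):P a1@(1,1):P a2@(1,1):P a3@(0,1):P a4@(4,2):R a5@(0,2):R
t=2: a0@(4,3):P a1@(0,1):P a2@(0,1):P a3@(0,2):P a5@(0,3):R
t=3: a0@(0,3):P a1@(0,2):P a2@(0,2):P a3@(0,3):P a5@(1,3):R
t=4: a0@(1,3):P a1@(1,2):P a2@(1,2):P a3@(1,3):P a5@(2,3):R
t=5: a0@(2,3):P a1@(2,2):P a2@(2,2):P a3@(2,3):P a5@(3,3):R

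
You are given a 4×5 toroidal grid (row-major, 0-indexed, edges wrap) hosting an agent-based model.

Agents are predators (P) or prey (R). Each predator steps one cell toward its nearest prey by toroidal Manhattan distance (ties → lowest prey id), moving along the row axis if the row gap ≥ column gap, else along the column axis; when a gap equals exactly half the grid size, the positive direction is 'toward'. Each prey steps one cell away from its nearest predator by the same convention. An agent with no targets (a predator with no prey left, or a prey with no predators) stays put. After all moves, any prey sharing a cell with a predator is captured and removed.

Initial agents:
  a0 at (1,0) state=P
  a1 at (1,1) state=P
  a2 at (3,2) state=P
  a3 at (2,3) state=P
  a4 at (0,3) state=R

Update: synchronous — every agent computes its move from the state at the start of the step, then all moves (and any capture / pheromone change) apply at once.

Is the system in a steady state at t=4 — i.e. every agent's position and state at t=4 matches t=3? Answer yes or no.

yes

t=1: a0@(1,4):P a1@(1,2):P a2@(0,2):P a3@(3,3):P a4@(1,3):R
t=2: a0@(1,3):P a1@(1,3):P a2@(1,2):P a3@(0,3):P
t=3: (unchanged — steady state)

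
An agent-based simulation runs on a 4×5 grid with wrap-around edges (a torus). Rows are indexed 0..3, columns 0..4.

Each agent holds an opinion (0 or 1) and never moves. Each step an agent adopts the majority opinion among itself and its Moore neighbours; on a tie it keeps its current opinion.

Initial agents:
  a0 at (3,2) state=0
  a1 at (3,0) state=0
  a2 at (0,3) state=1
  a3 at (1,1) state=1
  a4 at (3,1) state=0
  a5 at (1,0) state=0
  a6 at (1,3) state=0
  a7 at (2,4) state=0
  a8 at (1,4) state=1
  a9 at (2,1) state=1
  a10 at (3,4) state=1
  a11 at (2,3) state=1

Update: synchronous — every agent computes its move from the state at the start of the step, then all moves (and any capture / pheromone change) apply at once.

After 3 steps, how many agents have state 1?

t=1: a0@(3,2):1 a1@(3,0):0 a2@(0,3):1 a3@(1,1):1 a4@(3,1):0 a5@(1,0):1 a6@(1,3):1 a7@(2,4):0 a8@(1,4):1 a9@(2,1):0 a10@(3,4):1 a11@(2,3):1
t=2: a0@(3,2):1 a1@(3,0):0 a2@(0,3):1 a3@(1,1):1 a4@(3,1):0 a5@(1,0):1 a6@(1,3):1 a7@(2,4):1 a8@(1,4):1 a9@(2,1):0 a10@(3,4):1 a11@(2,3):1
t=3: (unchanged — steady state)

9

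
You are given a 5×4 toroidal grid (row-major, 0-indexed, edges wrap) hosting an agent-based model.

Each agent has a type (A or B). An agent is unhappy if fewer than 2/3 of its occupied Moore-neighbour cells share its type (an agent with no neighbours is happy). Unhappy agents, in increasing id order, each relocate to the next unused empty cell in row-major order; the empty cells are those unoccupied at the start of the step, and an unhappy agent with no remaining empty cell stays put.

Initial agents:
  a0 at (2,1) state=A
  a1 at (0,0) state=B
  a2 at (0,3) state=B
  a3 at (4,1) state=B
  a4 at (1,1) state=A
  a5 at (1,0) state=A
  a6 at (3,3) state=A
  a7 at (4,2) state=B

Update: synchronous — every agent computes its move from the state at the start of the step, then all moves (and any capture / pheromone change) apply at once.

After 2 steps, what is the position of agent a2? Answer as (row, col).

(1, 0)

t=1: a0@(2,1):A a1@(0,1):B a2@(0,3):B a3@(4,1):B a4@(1,1):A a5@(0,2):A a6@(1,2):A a7@(4,2):B
t=2: a0@(2,1):A a1@(0,0):B a2@(1,0):B a3@(4,1):B a4@(1,1):A a5@(1,3):A a6@(2,0):A a7@(4,2):B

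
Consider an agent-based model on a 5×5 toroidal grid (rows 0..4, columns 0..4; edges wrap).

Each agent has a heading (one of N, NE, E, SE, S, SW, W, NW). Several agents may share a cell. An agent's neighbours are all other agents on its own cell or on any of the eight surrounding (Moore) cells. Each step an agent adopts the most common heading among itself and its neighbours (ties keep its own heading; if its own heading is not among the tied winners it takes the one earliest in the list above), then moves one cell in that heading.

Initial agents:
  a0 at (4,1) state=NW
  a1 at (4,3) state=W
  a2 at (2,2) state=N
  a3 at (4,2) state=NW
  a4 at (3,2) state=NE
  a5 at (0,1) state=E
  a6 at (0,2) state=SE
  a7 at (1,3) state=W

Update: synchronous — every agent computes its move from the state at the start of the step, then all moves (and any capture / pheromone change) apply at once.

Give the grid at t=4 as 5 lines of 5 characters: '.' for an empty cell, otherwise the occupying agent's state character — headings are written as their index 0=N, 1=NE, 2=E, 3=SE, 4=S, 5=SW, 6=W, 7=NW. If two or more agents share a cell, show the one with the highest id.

..76.
..7.6
.....
.....
....6

t=1: a0@(3,0):NW a1@(4,2):W a2@(1,2):N a3@(3,1):NW a4@(2,1):NW a5@(4,0):NW a6@(0,1):W a7@(1,2):W
t=2: a0@(2,4):NW a1@(4,1):W a2@(1,1):W a3@(2,0):NW a4@(1,0):NW a5@(3,4):NW a6@(0,0):W a7@(1,1):W
t=3: a0@(1,3):NW a1@(4,0):W a2@(1,0):W a3@(1,4):NW a4@(0,4):NW a5@(2,3):NW a6@(0,4):W a7@(1,0):W
t=4: a0@(0,2):NW a1@(4,4):W a2@(1,4):W a3@(0,3):NW a4@(0,3):W a5@(1,2):NW a6@(0,3):W a7@(1,4):W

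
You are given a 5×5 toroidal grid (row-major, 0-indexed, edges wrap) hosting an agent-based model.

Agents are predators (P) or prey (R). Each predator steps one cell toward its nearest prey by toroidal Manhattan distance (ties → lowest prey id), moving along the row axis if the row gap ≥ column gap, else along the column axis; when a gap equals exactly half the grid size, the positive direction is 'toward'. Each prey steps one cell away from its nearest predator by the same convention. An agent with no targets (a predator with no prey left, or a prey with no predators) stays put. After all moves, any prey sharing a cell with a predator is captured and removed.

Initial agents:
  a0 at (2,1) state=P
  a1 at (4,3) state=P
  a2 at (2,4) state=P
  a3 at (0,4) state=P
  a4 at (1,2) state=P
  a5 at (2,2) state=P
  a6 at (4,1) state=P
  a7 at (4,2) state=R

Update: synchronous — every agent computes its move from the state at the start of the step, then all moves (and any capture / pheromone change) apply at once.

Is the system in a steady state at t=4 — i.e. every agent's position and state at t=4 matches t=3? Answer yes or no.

no

t=1: a0@(3,1):P a1@(4,2):P a2@(3,4):P a3@(0,3):P a4@(0,2):P a5@(3,2):P a6@(4,2):P a7@(4,1):R
t=2: a0@(4,1):P a1@(4,1):P a2@(3,0):P a3@(0,2):P a4@(4,2):P a5@(4,2):P a6@(4,1):P a7@(0,1):R
t=3: a0@(0,1):P a1@(0,1):P a2@(4,0):P a3@(0,1):P a4@(0,2):P a5@(0,2):P a6@(0,1):P a7@(1,1):R
t=4: a0@(1,1):P a1@(1,1):P a2@(0,0):P a3@(1,1):P a4@(1,2):P a5@(1,2):P a6@(1,1):P a7@(2,1):R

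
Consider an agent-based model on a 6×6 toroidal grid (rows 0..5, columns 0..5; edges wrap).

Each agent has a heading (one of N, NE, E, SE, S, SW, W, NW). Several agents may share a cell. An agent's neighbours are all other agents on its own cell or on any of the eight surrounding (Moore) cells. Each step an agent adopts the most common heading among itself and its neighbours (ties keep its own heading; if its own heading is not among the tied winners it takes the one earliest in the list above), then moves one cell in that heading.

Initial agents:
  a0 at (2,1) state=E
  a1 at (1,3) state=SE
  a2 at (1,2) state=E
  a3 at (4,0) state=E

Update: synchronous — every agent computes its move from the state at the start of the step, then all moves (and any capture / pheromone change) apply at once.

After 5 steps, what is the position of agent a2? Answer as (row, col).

t=1: a0@(2,2):E a1@(2,4):SE a2@(1,3):E a3@(4,1):E
t=2: a0@(2,3):E a1@(3,5):SE a2@(1,4):E a3@(4,2):E
t=3: a0@(2,4):E a1@(4,0):SE a2@(1,5):E a3@(4,3):E
t=4: a0@(2,5):E a1@(5,1):SE a2@(1,0):E a3@(4,4):E
t=5: a0@(2,0):E a1@(0,2):SE a2@(1,1):E a3@(4,5):E

(1, 1)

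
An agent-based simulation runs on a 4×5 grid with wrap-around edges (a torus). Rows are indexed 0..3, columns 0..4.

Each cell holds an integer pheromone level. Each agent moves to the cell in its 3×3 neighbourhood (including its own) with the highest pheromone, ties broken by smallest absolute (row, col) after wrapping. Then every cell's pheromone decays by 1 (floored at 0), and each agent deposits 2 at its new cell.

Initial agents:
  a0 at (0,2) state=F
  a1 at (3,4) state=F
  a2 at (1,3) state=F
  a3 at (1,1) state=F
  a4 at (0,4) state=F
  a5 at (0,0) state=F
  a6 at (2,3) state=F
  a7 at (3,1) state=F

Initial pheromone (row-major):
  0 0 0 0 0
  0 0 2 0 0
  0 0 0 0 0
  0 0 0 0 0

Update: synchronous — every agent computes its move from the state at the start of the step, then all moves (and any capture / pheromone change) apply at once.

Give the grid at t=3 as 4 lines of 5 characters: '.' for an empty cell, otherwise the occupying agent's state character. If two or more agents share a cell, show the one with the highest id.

t=1: a0@(1,2) a1@(0,0) a2@(1,2) a3@(1,2) a4@(0,0) a5@(0,0) a6@(1,2) a7@(0,0) | pheromone: 8 0 0 0 0 / 0 0 9 0 0 / 0 0 0 0 0 / 0 0 0 0 0
t=2: a0@(1,2) a1@(0,0) a2@(1,2) a3@(1,2) a4@(0,0) a5@(0,0) a6@(1,2) a7@(0,0) | pheromone: 15 0 0 0 0 / 0 0 16 0 0 / 0 0 0 0 0 / 0 0 0 0 0
t=3: a0@(1,2) a1@(0,0) a2@(1,2) a3@(1,2) a4@(0,0) a5@(0,0) a6@(1,2) a7@(0,0) | pheromone: 22 0 0 0 0 / 0 0 23 0 0 / 0 0 0 0 0 / 0 0 0 0 0

F....
..F..
.....
.....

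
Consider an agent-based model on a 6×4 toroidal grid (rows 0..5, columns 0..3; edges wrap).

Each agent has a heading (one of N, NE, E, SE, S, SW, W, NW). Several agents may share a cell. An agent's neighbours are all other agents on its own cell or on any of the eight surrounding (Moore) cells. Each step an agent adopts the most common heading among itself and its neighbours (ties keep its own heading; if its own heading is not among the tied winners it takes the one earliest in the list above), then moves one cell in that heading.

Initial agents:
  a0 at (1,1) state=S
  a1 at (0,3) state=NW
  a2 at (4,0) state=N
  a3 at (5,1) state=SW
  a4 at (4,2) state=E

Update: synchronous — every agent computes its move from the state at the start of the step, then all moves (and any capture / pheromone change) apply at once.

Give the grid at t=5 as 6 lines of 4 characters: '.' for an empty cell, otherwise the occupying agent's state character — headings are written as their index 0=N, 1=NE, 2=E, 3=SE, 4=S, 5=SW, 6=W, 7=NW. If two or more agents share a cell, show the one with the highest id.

t=1: a0@(2,1):S a1@(5,2):NW a2@(3,0):N a3@(0,0):SW a4@(4,3):E
t=2: a0@(3,1):S a1@(4,1):NW a2@(2,0):N a3@(1,3):SW a4@(4,0):E
t=3: a0@(4,1):S a1@(3,0):NW a2@(1,0):N a3@(2,2):SW a4@(4,1):E
t=4: a0@(5,1):S a1@(2,3):NW a2@(0,0):N a3@(3,1):SW a4@(4,2):E
t=5: a0@(0,1):S a1@(1,2):NW a2@(5,0):N a3@(4,0):SW a4@(4,3):E

.4..
..7.
....
....
5..2
0...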